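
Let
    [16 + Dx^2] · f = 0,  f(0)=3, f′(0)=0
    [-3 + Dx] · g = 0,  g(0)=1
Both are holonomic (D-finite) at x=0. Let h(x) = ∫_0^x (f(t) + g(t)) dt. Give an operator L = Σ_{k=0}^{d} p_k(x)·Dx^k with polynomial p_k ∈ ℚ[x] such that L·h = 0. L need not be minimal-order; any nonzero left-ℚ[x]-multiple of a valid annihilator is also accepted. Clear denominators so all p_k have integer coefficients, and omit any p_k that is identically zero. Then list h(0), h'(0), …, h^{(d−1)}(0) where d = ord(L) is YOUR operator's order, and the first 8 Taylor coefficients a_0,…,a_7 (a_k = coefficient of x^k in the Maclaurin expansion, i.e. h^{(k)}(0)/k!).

L = -48·Dx + 16·Dx^2 - 3·Dx^3 + Dx^4  (order 4).
h: a_k = 0, 4, 3/2, -13/2, 9/8, 283/40, 27/80, -3853/1680, …
ICs: h(0) = 0, h′(0) = 4, h′′(0) = 3, h′′′(0) = -39.

f: a_k = 3, 0, -24, 0, 32, 0, -256/15, 0, …
g: a_k = 1, 3, 9/2, 9/2, 27/8, 81/40, 81/80, 243/560, …
Weyl lclm of L_f,L_g ⇒ L₀ (ord ≤ 3).
Integrate: L := L₀·Dx.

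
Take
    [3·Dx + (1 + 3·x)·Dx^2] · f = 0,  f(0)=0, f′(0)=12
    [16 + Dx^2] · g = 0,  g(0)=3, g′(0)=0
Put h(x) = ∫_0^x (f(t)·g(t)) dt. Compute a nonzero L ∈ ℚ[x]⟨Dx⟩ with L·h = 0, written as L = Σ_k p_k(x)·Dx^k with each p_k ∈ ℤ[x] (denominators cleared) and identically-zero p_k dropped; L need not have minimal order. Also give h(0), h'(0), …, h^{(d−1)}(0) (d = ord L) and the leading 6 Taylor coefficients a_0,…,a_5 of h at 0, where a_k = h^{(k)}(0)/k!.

f: a_k = 0, 12, -18, 36, -81, 972/5, …
g: a_k = 3, 0, -24, 0, 32, 0, …
L₀ := L_f ⊗_s L_g (sym. prod.), ord ≤ 4.
h=∫h₀ ⇒ L = L₀·Dx.
L = (2272 + 127488·x + 781056·x^2 + 1769472·x^3 + 1327104·x^4)·Dx + (4416 + 50112·x + 165888·x^2 + 165888·x^3)·Dx^2 + (1022 + 19392·x + 102816·x^2 + 221184·x^3 + 165888·x^4)·Dx^3 + (276 + 3132·x + 10368·x^2 + 10368·x^3)·Dx^4 + (55 + 714·x + 3375·x^2 + 6912·x^3 + 5184·x^4)·Dx^5  (order 5).
h: a_k = 0, 0, 18, -18, -45, 189/5, …
ICs: h(0) = 0, h′(0) = 0, h′′(0) = 36, h′′′(0) = -108, h′′′′(0) = -1080.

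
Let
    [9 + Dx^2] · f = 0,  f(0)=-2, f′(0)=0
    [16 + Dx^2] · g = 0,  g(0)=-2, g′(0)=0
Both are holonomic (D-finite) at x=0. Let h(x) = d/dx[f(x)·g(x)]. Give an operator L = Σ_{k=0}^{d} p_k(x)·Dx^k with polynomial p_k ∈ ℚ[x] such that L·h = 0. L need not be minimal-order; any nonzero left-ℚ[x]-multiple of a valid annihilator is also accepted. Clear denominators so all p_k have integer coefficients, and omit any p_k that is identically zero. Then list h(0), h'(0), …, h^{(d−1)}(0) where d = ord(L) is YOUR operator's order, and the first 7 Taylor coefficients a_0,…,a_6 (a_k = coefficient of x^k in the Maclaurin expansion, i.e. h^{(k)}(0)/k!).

f: a_k = -2, 0, 9, 0, -27/4, 0, 81/40, …
g: a_k = -2, 0, 16, 0, -64/3, 0, 512/45, …
L₀ := L_f ⊗_s L_g (sym. prod.), ord ≤ 4.
Differentiate: ansatz ord ≤ ord L₀ ⇒ L.
L = 49 + 50·Dx^2 + Dx^4  (order 4).
h: a_k = 0, -100, 0, 2402/3, 0, -11765/6, 0, …
ICs: h(0) = 0, h′(0) = -100, h′′(0) = 0, h′′′(0) = 4804.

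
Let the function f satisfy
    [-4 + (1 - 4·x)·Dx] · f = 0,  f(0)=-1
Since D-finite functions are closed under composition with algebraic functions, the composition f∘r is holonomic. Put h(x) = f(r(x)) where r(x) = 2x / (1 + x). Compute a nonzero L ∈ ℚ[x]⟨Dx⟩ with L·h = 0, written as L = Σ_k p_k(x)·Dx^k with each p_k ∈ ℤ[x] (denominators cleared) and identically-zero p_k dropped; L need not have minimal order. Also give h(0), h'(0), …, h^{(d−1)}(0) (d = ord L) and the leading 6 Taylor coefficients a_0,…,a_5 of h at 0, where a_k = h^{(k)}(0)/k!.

f: a_k = -1, -4, -16, -64, -256, -1024, …
f∘r: x↦r, Dx↦Dx/r' in L_f ⇒ L₀.
L = 8 + (-1 + 6·x + 7·x^2)·Dx  (order 1).
h: a_k = -1, -8, -56, -392, -2744, -19208, …
ICs: h(0) = -1.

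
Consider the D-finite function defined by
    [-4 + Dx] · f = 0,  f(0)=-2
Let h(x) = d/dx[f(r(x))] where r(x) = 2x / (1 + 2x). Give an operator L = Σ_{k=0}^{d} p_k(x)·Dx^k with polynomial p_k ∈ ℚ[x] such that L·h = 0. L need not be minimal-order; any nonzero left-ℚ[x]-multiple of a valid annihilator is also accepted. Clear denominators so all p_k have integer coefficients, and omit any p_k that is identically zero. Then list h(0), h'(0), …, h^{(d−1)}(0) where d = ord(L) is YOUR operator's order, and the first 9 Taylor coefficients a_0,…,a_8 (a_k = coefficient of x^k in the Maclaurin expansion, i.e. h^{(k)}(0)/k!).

L = (4 - 8·x) + (-1 - 4·x - 4·x^2)·Dx  (order 1).
h: a_k = -16, -64, 64, 512/3, -1792/3, 11264/15, 17408/45, -1294336/315, 3395584/315, …
ICs: h(0) = -16.

f: a_k = -2, -8, -16, -64/3, -64/3, -256/15, -512/45, -2048/315, -1024/315, …
Change of var in L_f (x↦r) gives L₀.
h=h₀': d/dx-closure on L₀ ⇒ L.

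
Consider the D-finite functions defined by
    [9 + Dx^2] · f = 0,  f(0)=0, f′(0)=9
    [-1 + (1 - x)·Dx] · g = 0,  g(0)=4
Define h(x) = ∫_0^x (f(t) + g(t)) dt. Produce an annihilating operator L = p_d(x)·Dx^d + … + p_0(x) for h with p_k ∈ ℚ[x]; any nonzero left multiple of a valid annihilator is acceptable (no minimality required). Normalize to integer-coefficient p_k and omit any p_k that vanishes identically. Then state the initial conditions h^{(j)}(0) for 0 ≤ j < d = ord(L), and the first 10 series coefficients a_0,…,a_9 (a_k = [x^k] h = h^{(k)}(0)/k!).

f: a_k = 0, 9, 0, -27/2, 0, 243/40, 0, -729/560, 0, 729/4480, …
g: a_k = 4, 4, 4, 4, 4, 4, 4, 4, 4, 4, …
Weyl lclm of L_f,L_g ⇒ L₀ (ord ≤ 3).
h=∫₀ˣh₀: take L = L₀·Dx.
L = (-135 + 162·x - 81·x^2)·Dx + (99 - 261·x + 243·x^2 - 81·x^3)·Dx^2 + (-15 + 18·x - 9·x^2)·Dx^3 + (11 - 29·x + 27·x^2 - 9·x^3)·Dx^4  (order 4).
h: a_k = 0, 4, 13/2, 4/3, -19/8, 4/5, 403/240, 4/7, 1511/4480, 4/9, …
ICs: h(0) = 0, h′(0) = 4, h′′(0) = 13, h′′′(0) = 8.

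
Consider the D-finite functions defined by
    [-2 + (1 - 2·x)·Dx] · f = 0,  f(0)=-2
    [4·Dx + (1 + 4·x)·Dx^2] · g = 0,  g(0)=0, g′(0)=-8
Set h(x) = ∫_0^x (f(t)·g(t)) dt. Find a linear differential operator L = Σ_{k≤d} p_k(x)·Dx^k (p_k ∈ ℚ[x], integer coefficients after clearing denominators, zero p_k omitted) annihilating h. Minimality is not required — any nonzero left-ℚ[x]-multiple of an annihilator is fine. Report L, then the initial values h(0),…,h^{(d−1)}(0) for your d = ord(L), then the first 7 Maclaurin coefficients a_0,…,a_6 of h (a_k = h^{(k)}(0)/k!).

L = 8·Dx + 24·x·Dx^2 + (-1 - 2·x + 8·x^2)·Dx^3  (order 3).
h: a_k = 0, 0, 8, 0, 64/3, -256/15, 4864/45, …
ICs: h(0) = 0, h′(0) = 0, h′′(0) = 16.

f: a_k = -2, -4, -8, -16, -32, -64, -128, …
g: a_k = 0, -8, 16, -128/3, 128, -2048/5, 4096/3, …
h₀=f·g: eliminate ⇒ L₀, order ≤ 1·2.
Integrate: L := L₀·Dx.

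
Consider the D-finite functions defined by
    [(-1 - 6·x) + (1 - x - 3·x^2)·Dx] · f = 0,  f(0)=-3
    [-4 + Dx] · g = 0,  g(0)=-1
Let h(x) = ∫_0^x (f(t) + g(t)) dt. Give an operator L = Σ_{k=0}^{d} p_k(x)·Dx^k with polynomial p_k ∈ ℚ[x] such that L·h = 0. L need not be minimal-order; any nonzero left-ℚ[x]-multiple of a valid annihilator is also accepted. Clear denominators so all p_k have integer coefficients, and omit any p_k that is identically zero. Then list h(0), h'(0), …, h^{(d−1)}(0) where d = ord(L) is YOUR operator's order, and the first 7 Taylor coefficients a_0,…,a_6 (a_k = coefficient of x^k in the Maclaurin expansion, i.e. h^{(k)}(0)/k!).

f: a_k = -3, -3, -12, -21, -57, -120, -291, …
g: a_k = -1, -4, -8, -32/3, -32/3, -128/15, -256/45, …
L₀ := lclm(L_f,L_g); ord L₀ ≤ 1+1.
Integrate: L := L₀·Dx.
L = (-16 + 8·x - 360·x^2 - 288·x^3)·Dx + (-8 + 50·x + 134·x^2 - 96·x^3 - 144·x^4)·Dx^2 + (3 - 13·x - 11·x^2 + 42·x^3 + 36·x^4)·Dx^3  (order 3).
h: a_k = 0, -4, -7/2, -20/3, -95/12, -203/15, -964/45, …
ICs: h(0) = 0, h′(0) = -4, h′′(0) = -7.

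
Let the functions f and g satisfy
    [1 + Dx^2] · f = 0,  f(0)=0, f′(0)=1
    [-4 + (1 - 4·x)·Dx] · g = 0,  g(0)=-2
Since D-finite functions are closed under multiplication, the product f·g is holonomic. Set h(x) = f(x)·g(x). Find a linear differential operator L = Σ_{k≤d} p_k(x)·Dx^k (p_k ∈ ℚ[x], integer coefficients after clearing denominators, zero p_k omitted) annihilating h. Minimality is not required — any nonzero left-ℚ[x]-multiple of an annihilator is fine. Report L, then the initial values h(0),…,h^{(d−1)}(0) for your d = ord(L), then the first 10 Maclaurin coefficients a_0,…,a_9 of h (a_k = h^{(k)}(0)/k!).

L = (-1 + 4·x) + 8·Dx + (-1 + 4·x)·Dx^2  (order 2).
h: a_k = 0, -2, -8, -95/3, -380/3, -30401/60, -30401/15, -20429471/2520, -20429471/630, -23534750593/181440, …
ICs: h(0) = 0, h′(0) = -2.

f: a_k = 0, 1, 0, -1/6, 0, 1/120, 0, -1/5040, 0, 1/362880, …
g: a_k = -2, -8, -32, -128, -512, -2048, -8192, -32768, -131072, -524288, …
f·g: L₀ = L_f ⊗_s L_g, ord ≤ 2·1.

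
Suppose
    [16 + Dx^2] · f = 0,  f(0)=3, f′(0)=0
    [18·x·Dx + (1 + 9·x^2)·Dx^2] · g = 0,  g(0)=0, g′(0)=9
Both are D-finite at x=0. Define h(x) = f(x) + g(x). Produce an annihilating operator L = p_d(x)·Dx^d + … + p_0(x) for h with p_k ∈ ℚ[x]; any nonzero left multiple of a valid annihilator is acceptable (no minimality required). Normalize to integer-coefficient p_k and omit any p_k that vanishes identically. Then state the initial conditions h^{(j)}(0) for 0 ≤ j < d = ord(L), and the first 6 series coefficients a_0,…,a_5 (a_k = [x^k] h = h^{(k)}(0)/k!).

f: a_k = 3, 0, -24, 0, 32, 0, …
g: a_k = 0, 9, 0, -27, 0, 729/5, …
Weyl lclm of L_f,L_g ⇒ L₀ (ord ≤ 4).
L = (-13248·x + 181440·x^3 + 186624·x^5)·Dx + (-16 + 6048·x^2 + 66096·x^4 + 93312·x^6)·Dx^2 + (-828·x + 11340·x^3 + 11664·x^5)·Dx^3 + (-1 + 378·x^2 + 4131·x^4 + 5832·x^6)·Dx^4  (order 4).
h: a_k = 3, 9, -24, -27, 32, 729/5, …
ICs: h(0) = 3, h′(0) = 9, h′′(0) = -48, h′′′(0) = -162.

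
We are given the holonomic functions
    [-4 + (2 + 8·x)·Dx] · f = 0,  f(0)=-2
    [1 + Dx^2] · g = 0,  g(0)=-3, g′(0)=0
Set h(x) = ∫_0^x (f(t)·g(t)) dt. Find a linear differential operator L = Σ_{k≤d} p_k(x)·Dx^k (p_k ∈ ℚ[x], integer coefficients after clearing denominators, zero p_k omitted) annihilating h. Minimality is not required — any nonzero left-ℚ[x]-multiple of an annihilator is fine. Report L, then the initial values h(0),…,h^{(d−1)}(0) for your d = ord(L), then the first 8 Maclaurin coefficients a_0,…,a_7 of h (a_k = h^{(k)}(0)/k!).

f: a_k = -2, -4, 4, -8, 20, -56, 168, -528, …
g: a_k = -3, 0, 3/2, 0, -1/8, 0, 1/240, 0, …
Sym-product of L_f,L_g gives L₀ (≤ ord 2).
∫: right-multiply L₀ by Dx.
L = (13 + 8·x + 16·x^2)·Dx + (-4 - 16·x)·Dx^2 + (1 + 8·x + 16·x^2)·Dx^3  (order 3).
h: a_k = 0, 6, 6, -5, 9/2, -43/4, 313/12, -56941/840, …
ICs: h(0) = 0, h′(0) = 6, h′′(0) = 12.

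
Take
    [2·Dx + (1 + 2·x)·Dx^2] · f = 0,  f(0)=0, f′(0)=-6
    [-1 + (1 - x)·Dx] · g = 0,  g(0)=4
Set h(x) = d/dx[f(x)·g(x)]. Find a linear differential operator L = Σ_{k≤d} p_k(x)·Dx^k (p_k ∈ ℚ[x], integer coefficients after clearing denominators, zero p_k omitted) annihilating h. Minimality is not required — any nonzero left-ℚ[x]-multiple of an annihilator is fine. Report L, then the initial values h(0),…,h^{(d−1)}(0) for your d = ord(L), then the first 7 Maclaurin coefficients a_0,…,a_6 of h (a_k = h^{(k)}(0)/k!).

L = 8 + (-1 + 10·x)·Dx + (-1 - x + 2·x^2)·Dx^2  (order 2).
h: a_k = -24, 0, -96, 64, -304, 2016/5, -5328/5, …
ICs: h(0) = -24, h′(0) = 0.

f: a_k = 0, -6, 6, -8, 12, -96/5, 32, …
g: a_k = 4, 4, 4, 4, 4, 4, 4, …
L₀ := L_f ⊗_s L_g (sym. prod.), ord ≤ 2.
h₀' ⇒ L via d/dx closure of L₀.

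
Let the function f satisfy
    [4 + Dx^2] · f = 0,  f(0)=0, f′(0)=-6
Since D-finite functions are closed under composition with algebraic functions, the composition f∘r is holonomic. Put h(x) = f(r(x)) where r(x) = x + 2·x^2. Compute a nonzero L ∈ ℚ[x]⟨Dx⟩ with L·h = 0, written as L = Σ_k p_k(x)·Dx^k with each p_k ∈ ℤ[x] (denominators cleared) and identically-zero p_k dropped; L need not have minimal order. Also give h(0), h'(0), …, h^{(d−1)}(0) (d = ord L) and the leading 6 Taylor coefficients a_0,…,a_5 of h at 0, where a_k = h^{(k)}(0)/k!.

L = (4 + 48·x + 192·x^2 + 256·x^3) - 4·Dx + (1 + 4·x)·Dx^2  (order 2).
h: a_k = 0, -6, -12, 4, 24, 236/5, …
ICs: h(0) = 0, h′(0) = -6.

f: a_k = 0, -6, 0, 4, 0, -4/5, …
Substitute x→r, Dx→(1/r')Dx; clear ⇒ L₀.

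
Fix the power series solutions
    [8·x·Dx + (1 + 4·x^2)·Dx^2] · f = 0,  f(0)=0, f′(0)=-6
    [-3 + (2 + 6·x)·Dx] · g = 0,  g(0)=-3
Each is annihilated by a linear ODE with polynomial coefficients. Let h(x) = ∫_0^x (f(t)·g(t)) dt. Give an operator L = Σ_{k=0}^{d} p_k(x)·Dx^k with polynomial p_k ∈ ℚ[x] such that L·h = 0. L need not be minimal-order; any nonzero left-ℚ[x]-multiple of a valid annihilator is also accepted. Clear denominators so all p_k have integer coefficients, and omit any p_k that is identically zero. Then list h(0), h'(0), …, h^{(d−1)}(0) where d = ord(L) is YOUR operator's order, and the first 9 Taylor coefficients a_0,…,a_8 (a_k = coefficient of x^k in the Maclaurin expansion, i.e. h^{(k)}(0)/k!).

L = (27 - 48·x - 36·x^2)·Dx + (-12 - 4·x + 144·x^2 + 144·x^3)·Dx^2 + (4 + 24·x + 52·x^2 + 96·x^3 + 144·x^4)·Dx^3  (order 3).
h: a_k = 0, 0, 9, 9, -177/16, -9/8, 2949/640, 105921/4480, -7571871/143360, …
ICs: h(0) = 0, h′(0) = 0, h′′(0) = 18.

f: a_k = 0, -6, 0, 8, 0, -96/5, 0, 384/7, 0, …
g: a_k = -3, -9/2, 27/8, -81/16, 1215/128, -5103/256, 45927/1024, -216513/2048, 8444007/32768, …
f·g: L₀ = L_f ⊗_s L_g, ord ≤ 2·1.
h=∫h₀ ⇒ L = L₀·Dx.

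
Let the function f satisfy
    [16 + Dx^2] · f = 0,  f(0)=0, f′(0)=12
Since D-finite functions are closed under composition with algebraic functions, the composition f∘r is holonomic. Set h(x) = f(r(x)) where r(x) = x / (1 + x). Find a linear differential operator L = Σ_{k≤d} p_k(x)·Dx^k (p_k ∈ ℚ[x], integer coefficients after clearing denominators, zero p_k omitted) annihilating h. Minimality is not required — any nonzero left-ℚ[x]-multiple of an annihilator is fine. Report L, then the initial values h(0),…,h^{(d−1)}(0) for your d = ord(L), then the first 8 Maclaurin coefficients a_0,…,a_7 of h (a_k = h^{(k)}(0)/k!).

f: a_k = 0, 12, 0, -32, 0, 128/5, 0, -1024/105, …
Change of var in L_f (x↦r) gives L₀.
L = 16 + (2 + 6·x + 6·x^2 + 2·x^3)·Dx + (1 + 4·x + 6·x^2 + 4·x^3 + x^4)·Dx^2  (order 2).
h: a_k = 0, 12, -12, -20, 84, -772/5, 180, -9844/105, …
ICs: h(0) = 0, h′(0) = 12.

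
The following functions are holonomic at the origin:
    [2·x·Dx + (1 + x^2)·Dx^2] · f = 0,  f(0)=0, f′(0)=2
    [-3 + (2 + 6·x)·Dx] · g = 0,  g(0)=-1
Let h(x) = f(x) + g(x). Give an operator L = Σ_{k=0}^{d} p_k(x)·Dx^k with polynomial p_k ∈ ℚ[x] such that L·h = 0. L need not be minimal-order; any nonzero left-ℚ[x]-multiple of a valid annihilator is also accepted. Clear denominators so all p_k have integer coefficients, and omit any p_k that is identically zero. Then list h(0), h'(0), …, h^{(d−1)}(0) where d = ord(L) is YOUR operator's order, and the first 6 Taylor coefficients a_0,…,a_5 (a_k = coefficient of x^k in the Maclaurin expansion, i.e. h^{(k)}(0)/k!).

L = (-12 - 90·x + 36·x^2 + 54·x^3)·Dx + (-35 - 48·x - 102·x^2 + 144·x^3 + 189·x^4)·Dx^2 + (-6 - 10·x + 36·x^2 + 44·x^3 + 42·x^4 + 54·x^5)·Dx^3  (order 3).
h: a_k = -1, 1/2, 9/8, -113/48, 405/128, -7993/1280, …
ICs: h(0) = -1, h′(0) = 1/2, h′′(0) = 9/4.

f: a_k = 0, 2, 0, -2/3, 0, 2/5, …
g: a_k = -1, -3/2, 9/8, -27/16, 405/128, -1701/256, …
Weyl lclm of L_f,L_g ⇒ L₀ (ord ≤ 3).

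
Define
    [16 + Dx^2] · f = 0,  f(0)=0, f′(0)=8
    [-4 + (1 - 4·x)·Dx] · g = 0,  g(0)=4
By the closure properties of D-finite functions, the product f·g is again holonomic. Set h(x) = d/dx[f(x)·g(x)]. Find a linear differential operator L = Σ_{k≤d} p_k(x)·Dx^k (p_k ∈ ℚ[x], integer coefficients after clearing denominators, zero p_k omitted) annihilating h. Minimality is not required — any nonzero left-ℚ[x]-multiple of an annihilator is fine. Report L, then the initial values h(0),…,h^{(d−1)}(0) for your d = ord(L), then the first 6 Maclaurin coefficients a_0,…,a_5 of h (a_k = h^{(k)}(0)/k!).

f: a_k = 0, 8, 0, -64/3, 0, 256/15, …
g: a_k = 4, 16, 64, 256, 1024, 4096, …
f·g: L₀ = L_f ⊗_s L_g, ord ≤ 2·1.
Derive L from L₀ (diff closure).
L = (-16 - 128·x + 256·x^2) + (-8 + 32·x)·Dx + (1 - 8·x + 16·x^2)·Dx^2  (order 2).
h: a_k = 32, 256, 1280, 20480/3, 103424/3, 827392/5, …
ICs: h(0) = 32, h′(0) = 256.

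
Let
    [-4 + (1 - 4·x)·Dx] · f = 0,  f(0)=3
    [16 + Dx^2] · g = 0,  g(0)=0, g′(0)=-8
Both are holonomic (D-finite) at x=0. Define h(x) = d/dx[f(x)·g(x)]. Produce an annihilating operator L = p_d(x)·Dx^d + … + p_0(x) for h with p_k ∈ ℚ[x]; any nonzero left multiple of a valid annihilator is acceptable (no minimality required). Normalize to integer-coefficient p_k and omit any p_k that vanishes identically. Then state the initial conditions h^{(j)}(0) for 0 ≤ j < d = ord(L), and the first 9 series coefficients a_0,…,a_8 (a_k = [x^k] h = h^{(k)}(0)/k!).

L = (-16 - 128·x + 256·x^2) + (-8 + 32·x)·Dx + (1 - 8·x + 16·x^2)·Dx^2  (order 2).
h: a_k = -24, -192, -960, -5120, -25856, -620544/5, -8685568/15, -277938176/105, -1250725888/105, …
ICs: h(0) = -24, h′(0) = -192.

f: a_k = 3, 12, 48, 192, 768, 3072, 12288, 49152, 196608, …
g: a_k = 0, -8, 0, 64/3, 0, -256/15, 0, 2048/315, 0, …
Sym-product of L_f,L_g gives L₀ (≤ ord 2).
h=h₀': d/dx-closure on L₀ ⇒ L.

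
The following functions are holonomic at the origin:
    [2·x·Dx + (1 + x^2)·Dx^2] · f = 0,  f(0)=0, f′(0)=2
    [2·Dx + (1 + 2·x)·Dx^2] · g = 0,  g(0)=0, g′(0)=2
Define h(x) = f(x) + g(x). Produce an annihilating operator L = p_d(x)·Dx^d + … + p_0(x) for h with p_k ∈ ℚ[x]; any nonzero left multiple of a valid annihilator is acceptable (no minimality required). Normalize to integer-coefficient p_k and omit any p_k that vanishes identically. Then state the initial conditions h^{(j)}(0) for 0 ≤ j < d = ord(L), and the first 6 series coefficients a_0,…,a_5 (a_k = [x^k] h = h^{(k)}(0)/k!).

L = (-2 - 12·x + 6·x^2 + 4·x^3)·Dx + (-5 - 4·x - 9·x^2 + 12·x^3 + 8·x^4)·Dx^2 + (-1 - x + 2·x^2 + x^3 + 3·x^4 + 2·x^5)·Dx^3  (order 3).
h: a_k = 0, 4, -2, 2, -4, 34/5, …
ICs: h(0) = 0, h′(0) = 4, h′′(0) = -4.

f: a_k = 0, 2, 0, -2/3, 0, 2/5, …
g: a_k = 0, 2, -2, 8/3, -4, 32/5, …
h₀=f+g: left-lcm gives L₀, ord ≤ 4.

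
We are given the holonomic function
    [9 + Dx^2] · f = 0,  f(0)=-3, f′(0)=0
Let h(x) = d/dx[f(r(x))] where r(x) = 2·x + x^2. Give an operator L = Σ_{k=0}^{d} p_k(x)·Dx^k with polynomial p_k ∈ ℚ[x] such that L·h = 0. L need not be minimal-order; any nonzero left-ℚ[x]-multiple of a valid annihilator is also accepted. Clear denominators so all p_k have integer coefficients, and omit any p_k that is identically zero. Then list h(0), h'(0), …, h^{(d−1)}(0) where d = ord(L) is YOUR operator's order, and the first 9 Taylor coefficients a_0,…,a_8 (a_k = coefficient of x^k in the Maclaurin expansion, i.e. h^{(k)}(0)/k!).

f: a_k = -3, 0, 27/2, 0, -81/8, 0, 243/80, 0, -2187/4480, …
f∘r: x↦r, Dx↦Dx/r' in L_f ⇒ L₀.
h₀' ⇒ L via d/dx closure of L₀.
L = (39 + 144·x + 216·x^2 + 144·x^3 + 36·x^4) + (-3 - 3·x)·Dx + (1 + 2·x + x^2)·Dx^2  (order 2).
h: a_k = 0, 108, 162, -594, -1620, -1458/5, 17577/5, 166293/35, -4374/35, …
ICs: h(0) = 0, h′(0) = 108.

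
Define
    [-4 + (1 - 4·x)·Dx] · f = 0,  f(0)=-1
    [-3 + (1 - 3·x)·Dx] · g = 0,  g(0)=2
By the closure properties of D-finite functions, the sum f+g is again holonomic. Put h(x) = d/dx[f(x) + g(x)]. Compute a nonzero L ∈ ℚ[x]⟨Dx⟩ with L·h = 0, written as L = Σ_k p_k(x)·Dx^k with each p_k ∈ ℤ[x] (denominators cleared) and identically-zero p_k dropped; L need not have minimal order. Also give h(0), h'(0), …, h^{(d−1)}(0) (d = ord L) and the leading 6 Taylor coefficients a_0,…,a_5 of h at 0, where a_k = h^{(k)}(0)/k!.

L = 72 + (-21 + 72·x)·Dx + (1 - 7·x + 12·x^2)·Dx^2  (order 2).
h: a_k = 2, 4, -30, -376, -2690, -15828, …
ICs: h(0) = 2, h′(0) = 4.

f: a_k = -1, -4, -16, -64, -256, -1024, …
g: a_k = 2, 6, 18, 54, 162, 486, …
Weyl lclm of L_f,L_g ⇒ L₀ (ord ≤ 2).
Differentiate: ansatz ord ≤ ord L₀ ⇒ L.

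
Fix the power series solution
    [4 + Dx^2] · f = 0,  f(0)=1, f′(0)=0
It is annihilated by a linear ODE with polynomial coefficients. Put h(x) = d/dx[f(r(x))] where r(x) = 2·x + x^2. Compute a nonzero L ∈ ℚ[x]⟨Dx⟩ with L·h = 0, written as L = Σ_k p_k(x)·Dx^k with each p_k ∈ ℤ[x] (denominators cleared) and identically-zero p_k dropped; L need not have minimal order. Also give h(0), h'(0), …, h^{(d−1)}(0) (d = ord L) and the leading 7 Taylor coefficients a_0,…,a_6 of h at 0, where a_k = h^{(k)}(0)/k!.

f: a_k = 1, 0, -2, 0, 2/3, 0, -4/45, …
f∘r: x↦r, Dx↦Dx/r' in L_f ⇒ L₀.
Differentiate: ansatz ord ≤ ord L₀ ⇒ L.
L = (19 + 64·x + 96·x^2 + 64·x^3 + 16·x^4) + (-3 - 3·x)·Dx + (1 + 2·x + x^2)·Dx^2  (order 2).
h: a_k = 0, -16, -24, 104/3, 320/3, 928/15, -1232/15, …
ICs: h(0) = 0, h′(0) = -16.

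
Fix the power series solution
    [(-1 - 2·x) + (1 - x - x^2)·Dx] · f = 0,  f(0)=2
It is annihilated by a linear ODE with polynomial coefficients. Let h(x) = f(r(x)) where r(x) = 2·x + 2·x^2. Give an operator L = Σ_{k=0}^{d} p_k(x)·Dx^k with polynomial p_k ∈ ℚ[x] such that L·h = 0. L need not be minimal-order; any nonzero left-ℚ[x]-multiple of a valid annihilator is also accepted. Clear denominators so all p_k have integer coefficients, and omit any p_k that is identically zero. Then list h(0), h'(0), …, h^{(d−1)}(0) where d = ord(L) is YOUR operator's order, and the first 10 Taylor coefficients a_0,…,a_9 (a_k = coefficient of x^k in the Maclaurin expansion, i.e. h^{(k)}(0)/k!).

f: a_k = 2, 2, 4, 6, 10, 16, 26, 42, 68, 110, …
L₀ from L_f via x↦r, Dx↦r'^{-1}Dx.
L = (2 + 12·x + 24·x^2 + 16·x^3) + (-1 + 2·x + 6·x^2 + 8·x^3 + 4·x^4)·Dx  (order 1).
h: a_k = 2, 4, 20, 80, 320, 1296, 5232, 21120, 85280, 344320, …
ICs: h(0) = 2.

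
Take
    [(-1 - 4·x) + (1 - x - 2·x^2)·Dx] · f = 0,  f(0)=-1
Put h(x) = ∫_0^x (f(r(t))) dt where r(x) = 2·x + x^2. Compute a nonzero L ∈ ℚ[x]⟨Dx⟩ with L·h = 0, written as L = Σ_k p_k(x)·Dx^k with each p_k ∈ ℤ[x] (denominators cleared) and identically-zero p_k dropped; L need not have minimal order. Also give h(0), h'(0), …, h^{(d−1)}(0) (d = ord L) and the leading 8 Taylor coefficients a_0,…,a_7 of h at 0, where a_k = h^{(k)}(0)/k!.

f: a_k = -1, -1, -3, -5, -11, -21, -43, -85, …
Change of var in L_f (x↦r) gives L₀.
h=∫h₀ ⇒ L = L₀·Dx.
L = (2 + 16·x + 8·x^2)·Dx + (-1 + 3·x + 6·x^2 + 2·x^3)·Dx^2  (order 2).
h: a_k = 0, -1, -1, -13/3, -13, -239/5, -527/3, -4701/7, …
ICs: h(0) = 0, h′(0) = -1.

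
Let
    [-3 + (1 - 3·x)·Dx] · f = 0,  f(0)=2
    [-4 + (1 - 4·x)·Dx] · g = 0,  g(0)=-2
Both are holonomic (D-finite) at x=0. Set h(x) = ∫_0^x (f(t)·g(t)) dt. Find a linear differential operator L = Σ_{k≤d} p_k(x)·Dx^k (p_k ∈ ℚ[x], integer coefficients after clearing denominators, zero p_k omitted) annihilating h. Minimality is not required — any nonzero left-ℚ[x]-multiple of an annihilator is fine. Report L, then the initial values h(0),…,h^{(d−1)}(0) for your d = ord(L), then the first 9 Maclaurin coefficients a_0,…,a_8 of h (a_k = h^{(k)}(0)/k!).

L = (-7 + 24·x)·Dx + (1 - 7·x + 12·x^2)·Dx^2  (order 2).
h: a_k = 0, -4, -14, -148/3, -175, -3124/5, -6734/3, -56788/7, -58975/2, …
ICs: h(0) = 0, h′(0) = -4.

f: a_k = 2, 6, 18, 54, 162, 486, 1458, 4374, 13122, …
g: a_k = -2, -8, -32, -128, -512, -2048, -8192, -32768, -131072, …
f·g: L₀ = L_f ⊗_s L_g, ord ≤ 1·1.
∫: right-multiply L₀ by Dx.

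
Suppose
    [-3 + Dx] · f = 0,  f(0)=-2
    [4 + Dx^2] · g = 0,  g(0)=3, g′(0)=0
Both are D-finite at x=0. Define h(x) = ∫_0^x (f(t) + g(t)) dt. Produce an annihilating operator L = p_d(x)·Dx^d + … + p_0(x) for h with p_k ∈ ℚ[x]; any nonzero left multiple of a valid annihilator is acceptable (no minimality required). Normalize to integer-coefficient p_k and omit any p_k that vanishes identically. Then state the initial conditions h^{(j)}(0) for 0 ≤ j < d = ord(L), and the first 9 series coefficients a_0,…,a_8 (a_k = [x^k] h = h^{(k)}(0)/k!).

f: a_k = -2, -6, -9, -9, -27/4, -81/20, -81/40, -243/280, -729/2240, …
g: a_k = 3, 0, -6, 0, 2, 0, -4/15, 0, 2/105, …
h₀=f+g: left-lcm gives L₀, ord ≤ 3.
h=∫₀ˣh₀: take L = L₀·Dx.
L = -12·Dx + 4·Dx^2 - 3·Dx^3 + Dx^4  (order 4).
h: a_k = 0, 1, -3, -5, -9/4, -19/20, -27/40, -55/168, -243/2240, …
ICs: h(0) = 0, h′(0) = 1, h′′(0) = -6, h′′′(0) = -30.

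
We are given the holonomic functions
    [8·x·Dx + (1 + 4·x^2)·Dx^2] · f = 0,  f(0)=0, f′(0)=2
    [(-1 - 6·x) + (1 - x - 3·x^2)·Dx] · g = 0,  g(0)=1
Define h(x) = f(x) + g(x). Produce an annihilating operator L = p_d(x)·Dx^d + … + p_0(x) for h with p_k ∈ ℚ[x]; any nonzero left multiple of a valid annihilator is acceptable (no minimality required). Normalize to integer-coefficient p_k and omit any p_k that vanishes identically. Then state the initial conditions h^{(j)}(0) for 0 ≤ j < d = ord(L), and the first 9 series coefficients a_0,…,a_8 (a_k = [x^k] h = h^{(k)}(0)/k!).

L = (32 - 128·x - 1488·x^2 - 2880·x^3 - 8424·x^4 - 2592·x^6)·Dx + (-25 - 160·x - 214·x^2 - 1188·x^3 - 2628·x^4 - 6264·x^5 - 432·x^6 - 2592·x^7)·Dx^2 + (4 + 9·x + 54·x^2 - 66·x^3 - x^4 - 444·x^5 - 720·x^6 - 144·x^7 - 432·x^8)·Dx^3  (order 3).
h: a_k = 1, 3, 4, 13/3, 19, 232/5, 97, 1391/7, 508, …
ICs: h(0) = 1, h′(0) = 3, h′′(0) = 8.

f: a_k = 0, 2, 0, -8/3, 0, 32/5, 0, -128/7, 0, …
g: a_k = 1, 1, 4, 7, 19, 40, 97, 217, 508, …
Sum ⇒ L₀ = lclm(L_f,L_g) in ℚ(x)⟨Dx⟩.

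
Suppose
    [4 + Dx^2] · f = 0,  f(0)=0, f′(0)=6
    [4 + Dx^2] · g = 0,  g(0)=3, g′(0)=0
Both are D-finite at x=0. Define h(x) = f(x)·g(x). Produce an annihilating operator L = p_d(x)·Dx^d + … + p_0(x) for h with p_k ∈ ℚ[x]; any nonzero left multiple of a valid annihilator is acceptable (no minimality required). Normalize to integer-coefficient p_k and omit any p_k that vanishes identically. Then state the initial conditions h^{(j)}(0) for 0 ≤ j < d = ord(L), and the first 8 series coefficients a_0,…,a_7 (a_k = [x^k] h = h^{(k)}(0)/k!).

L = 16·Dx + Dx^3  (order 3).
h: a_k = 0, 18, 0, -48, 0, 192/5, 0, -512/35, …
ICs: h(0) = 0, h′(0) = 18, h′′(0) = 0.

f: a_k = 0, 6, 0, -4, 0, 4/5, 0, -8/105, …
g: a_k = 3, 0, -6, 0, 2, 0, -4/15, 0, …
f·g: L₀ = L_f ⊗_s L_g, ord ≤ 2·2.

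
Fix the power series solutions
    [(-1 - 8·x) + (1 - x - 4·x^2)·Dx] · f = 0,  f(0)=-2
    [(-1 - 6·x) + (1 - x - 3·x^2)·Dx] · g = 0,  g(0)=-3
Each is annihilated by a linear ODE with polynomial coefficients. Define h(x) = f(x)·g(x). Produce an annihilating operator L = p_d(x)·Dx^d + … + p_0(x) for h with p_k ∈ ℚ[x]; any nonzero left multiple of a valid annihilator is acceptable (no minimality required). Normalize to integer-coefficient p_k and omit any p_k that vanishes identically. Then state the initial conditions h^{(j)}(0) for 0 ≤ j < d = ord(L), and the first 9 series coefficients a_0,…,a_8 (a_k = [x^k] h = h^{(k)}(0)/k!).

L = (-2 - 12·x + 21·x^2 + 48·x^3) + (1 - 2·x - 6·x^2 + 7·x^3 + 12·x^4)·Dx  (order 1).
h: a_k = 6, 12, 60, 150, 504, 1344, 3942, 10620, 29436, …
ICs: h(0) = 6.

f: a_k = -2, -2, -10, -18, -58, -130, -362, -882, -2330, …
g: a_k = -3, -3, -12, -21, -57, -120, -291, -651, -1524, …
L₀ := L_f ⊗_s L_g (sym. prod.), ord ≤ 1.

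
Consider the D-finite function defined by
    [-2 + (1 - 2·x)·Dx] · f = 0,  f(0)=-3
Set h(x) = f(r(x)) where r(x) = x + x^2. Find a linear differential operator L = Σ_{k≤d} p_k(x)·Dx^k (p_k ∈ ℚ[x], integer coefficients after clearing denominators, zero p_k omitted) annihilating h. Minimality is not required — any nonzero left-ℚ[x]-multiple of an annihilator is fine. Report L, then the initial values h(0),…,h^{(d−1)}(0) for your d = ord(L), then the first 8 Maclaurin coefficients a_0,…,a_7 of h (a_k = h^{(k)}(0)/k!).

f: a_k = -3, -6, -12, -24, -48, -96, -192, -384, …
Change of var in L_f (x↦r) gives L₀.
L = (2 + 4·x) + (-1 + 2·x + 2·x^2)·Dx  (order 1).
h: a_k = -3, -6, -18, -48, -132, -360, -984, -2688, …
ICs: h(0) = -3.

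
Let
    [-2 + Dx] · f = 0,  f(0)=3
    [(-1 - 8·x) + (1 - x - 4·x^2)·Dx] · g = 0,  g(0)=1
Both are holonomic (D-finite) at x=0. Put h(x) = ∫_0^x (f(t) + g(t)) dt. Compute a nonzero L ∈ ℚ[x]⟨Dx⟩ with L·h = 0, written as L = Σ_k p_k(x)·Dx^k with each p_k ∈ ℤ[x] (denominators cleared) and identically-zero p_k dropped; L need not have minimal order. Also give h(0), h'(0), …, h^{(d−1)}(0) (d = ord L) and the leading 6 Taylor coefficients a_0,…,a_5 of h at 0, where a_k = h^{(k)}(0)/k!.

f: a_k = 3, 6, 6, 4, 2, 4/5, …
g: a_k = 1, 1, 5, 9, 29, 65, …
Sum ⇒ L₀ = lclm(L_f,L_g) in ℚ(x)⟨Dx⟩.
∫: right-multiply L₀ by Dx.
L = (16 + 20·x + 240·x^2 + 128·x^3)·Dx + (-6 - 32·x - 124·x^2 + 32·x^3 + 64·x^4)·Dx^2 + (-1 + 11·x + 2·x^2 - 48·x^3 - 32·x^4)·Dx^3  (order 3).
h: a_k = 0, 4, 7/2, 11/3, 13/4, 31/5, …
ICs: h(0) = 0, h′(0) = 4, h′′(0) = 7.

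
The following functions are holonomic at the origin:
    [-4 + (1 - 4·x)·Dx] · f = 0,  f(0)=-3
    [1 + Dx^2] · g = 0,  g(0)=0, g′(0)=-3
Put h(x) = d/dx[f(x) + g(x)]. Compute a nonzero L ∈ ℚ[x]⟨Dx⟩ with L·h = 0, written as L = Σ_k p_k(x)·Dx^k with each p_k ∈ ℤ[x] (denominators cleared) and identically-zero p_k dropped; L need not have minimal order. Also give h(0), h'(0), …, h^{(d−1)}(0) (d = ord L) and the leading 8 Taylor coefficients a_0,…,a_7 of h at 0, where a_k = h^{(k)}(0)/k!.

f: a_k = -3, -12, -48, -192, -768, -3072, -12288, -49152, …
g: a_k = 0, -3, 0, 1/2, 0, -1/40, 0, 1/1680, …
Sum ⇒ L₀ = lclm(L_f,L_g) in ℚ(x)⟨Dx⟩.
h=h₀': d/dx-closure on L₀ ⇒ L.
L = (1544 - 64·x + 128·x^2) + (-97 + 396·x - 48·x^2 + 64·x^3)·Dx + (1544 - 64·x + 128·x^2)·Dx^2 + (-97 + 396·x - 48·x^2 + 64·x^3)·Dx^3  (order 3).
h: a_k = -15, -96, -1149/2, -3072, -122881/8, -73728, -82575359/240, -1572864, …
ICs: h(0) = -15, h′(0) = -96, h′′(0) = -1149.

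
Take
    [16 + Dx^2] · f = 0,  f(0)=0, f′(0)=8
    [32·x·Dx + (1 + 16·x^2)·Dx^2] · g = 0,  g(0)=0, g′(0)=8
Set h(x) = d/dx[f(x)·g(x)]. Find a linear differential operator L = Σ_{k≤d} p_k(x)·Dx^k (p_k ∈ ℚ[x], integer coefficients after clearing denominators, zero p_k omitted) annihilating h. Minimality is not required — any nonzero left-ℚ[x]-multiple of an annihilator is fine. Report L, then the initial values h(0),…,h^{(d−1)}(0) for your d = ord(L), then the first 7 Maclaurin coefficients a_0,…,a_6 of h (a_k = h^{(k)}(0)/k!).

f: a_k = 0, 8, 0, -64/3, 0, 256/15, 0, …
g: a_k = 0, 8, 0, -128/3, 0, 2048/5, 0, …
L₀ := L_f ⊗_s L_g (sym. prod.), ord ≤ 4.
h₀' ⇒ L via d/dx closure of L₀.
L = (14080 + 602112·x^2 + 15106048·x^4 + 50331648·x^6 + 100663296·x^8 + 268435456·x^10 + 2147483648·x^12) + (8704·x + 581632·x^3 + 9175040·x^5 + 41943040·x^7 + 167772160·x^9 + 536870912·x^11)·Dx + (960 + 43520·x^2 + 1093632·x^4 + 4849664·x^6 + 16777216·x^8 + 67108864·x^10 + 268435456·x^12)·Dx^2 + (544·x + 36352·x^3 + 573440·x^5 + 2621440·x^7 + 10485760·x^9 + 33554432·x^11)·Dx^3 + (5 + 368·x^2 + 9344·x^4 + 106496·x^6 + 655360·x^8 + 3145728·x^10 + 8388608·x^12)·Dx^4  (order 4).
h: a_k = 0, 128, 0, -2048, 0, 77824/3, 0, …
ICs: h(0) = 0, h′(0) = 128, h′′(0) = 0, h′′′(0) = -12288.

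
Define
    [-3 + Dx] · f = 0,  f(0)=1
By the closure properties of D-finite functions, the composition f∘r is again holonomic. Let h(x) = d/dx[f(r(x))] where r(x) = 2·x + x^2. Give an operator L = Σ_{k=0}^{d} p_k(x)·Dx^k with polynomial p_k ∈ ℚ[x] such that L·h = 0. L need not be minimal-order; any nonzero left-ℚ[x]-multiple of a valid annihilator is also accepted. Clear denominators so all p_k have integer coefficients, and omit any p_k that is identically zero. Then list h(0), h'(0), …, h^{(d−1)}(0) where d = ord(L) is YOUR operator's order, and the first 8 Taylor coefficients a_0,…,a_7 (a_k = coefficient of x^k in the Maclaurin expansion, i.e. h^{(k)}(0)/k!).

L = (7 + 12·x + 6·x^2) + (-1 - x)·Dx  (order 1).
h: a_k = 6, 42, 162, 450, 999, 9369/5, 15363/5, 157761/35, …
ICs: h(0) = 6.

f: a_k = 1, 3, 9/2, 9/2, 27/8, 81/40, 81/80, 243/560, …
f∘r: x↦r, Dx↦Dx/r' in L_f ⇒ L₀.
h₀' ⇒ L via d/dx closure of L₀.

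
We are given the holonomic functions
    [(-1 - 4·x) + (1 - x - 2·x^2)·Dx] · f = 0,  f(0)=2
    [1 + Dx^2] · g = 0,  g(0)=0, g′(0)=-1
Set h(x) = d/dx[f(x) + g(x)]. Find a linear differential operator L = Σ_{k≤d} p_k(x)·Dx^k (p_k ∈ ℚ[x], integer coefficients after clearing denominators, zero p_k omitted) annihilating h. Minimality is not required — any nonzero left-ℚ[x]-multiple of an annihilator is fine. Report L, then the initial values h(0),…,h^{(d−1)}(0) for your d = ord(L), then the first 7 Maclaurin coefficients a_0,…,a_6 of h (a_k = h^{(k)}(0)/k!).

L = (270 + 1200·x + 2862·x^2 + 1860·x^3 + 1920·x^4 + 144·x^5 + 96·x^6) + (-31 - 115·x + 75·x^2 + 241·x^3 + 430·x^4 + 372·x^5 + 56·x^6 + 32·x^7)·Dx + (270 + 1200·x + 2862·x^2 + 1860·x^3 + 1920·x^4 + 144·x^5 + 96·x^6)·Dx^2 + (-31 - 115·x + 75·x^2 + 241·x^3 + 430·x^4 + 372·x^5 + 56·x^6 + 32·x^7)·Dx^3  (order 3).
h: a_k = 1, 12, 61/2, 88, 5039/24, 516, 856801/720, …
ICs: h(0) = 1, h′(0) = 12, h′′(0) = 61.

f: a_k = 2, 2, 6, 10, 22, 42, 86, …
g: a_k = 0, -1, 0, 1/6, 0, -1/120, 0, …
L₀ := lclm(L_f,L_g); ord L₀ ≤ 1+2.
h₀' ⇒ L via d/dx closure of L₀.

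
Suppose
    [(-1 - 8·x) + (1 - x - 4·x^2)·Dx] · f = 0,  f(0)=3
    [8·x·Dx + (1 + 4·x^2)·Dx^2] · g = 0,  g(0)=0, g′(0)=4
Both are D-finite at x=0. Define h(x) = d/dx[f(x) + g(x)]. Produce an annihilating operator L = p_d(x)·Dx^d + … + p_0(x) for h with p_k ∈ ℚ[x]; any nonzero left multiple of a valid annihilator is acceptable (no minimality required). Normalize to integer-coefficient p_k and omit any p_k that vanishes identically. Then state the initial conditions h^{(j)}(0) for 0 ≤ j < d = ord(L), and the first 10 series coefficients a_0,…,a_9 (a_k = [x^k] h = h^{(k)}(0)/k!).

L = (-40 + 160·x + 2272·x^2 + 4608·x^3 + 16896·x^4 + 6144·x^6) + (31 + 264·x + 364·x^2 + 2208·x^3 + 4160·x^4 + 12800·x^5 + 768·x^6 + 6144·x^7)·Dx + (-5 - 11·x - 80·x^2 + 116·x^3 + 80·x^4 + 704·x^5 + 1536·x^6 + 256·x^7 + 1024·x^8)·Dx^2  (order 2).
h: a_k = 7, 30, 65, 348, 1039, 3258, 9005, 27960, 80107, 227670, …
ICs: h(0) = 7, h′(0) = 30.

f: a_k = 3, 3, 15, 27, 87, 195, 543, 1323, 3495, 8787, …
g: a_k = 0, 4, 0, -16/3, 0, 64/5, 0, -256/7, 0, 1024/9, …
L₀ := lclm(L_f,L_g); ord L₀ ≤ 1+2.
Derive L from L₀ (diff closure).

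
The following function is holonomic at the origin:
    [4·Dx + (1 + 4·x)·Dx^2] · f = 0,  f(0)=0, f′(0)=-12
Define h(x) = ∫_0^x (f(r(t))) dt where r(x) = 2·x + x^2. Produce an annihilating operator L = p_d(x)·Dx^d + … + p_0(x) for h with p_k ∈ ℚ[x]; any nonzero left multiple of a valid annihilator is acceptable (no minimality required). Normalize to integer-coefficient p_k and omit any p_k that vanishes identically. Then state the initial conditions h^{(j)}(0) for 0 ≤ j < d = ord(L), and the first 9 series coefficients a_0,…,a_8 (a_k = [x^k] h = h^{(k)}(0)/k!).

f: a_k = 0, -12, 24, -64, 192, -3072/5, 2048, -49152/7, 24576, …
h₀=f(r): pull back L_f along r ⇒ L₀.
∫: right-multiply L₀ by Dx.
L = (7 + 8·x + 4·x^2)·Dx^2 + (1 + 9·x + 12·x^2 + 4·x^3)·Dx^3  (order 3).
h: a_k = 0, 0, -12, 28, -104, 2328/5, -11584/5, 12352, -484032/7, …
ICs: h(0) = 0, h′(0) = 0, h′′(0) = -24.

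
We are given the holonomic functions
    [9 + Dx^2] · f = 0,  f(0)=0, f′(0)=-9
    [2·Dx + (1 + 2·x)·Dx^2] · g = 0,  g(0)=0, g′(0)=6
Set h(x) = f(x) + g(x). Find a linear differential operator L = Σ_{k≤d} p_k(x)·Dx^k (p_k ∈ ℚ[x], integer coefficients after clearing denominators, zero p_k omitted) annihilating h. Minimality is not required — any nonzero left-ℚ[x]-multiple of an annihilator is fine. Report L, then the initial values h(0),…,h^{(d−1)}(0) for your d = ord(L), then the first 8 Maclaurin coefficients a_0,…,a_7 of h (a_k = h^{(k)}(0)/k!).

L = (594 + 648·x + 648·x^2)·Dx + (153 + 630·x + 972·x^2 + 648·x^3)·Dx^2 + (66 + 72·x + 72·x^2)·Dx^3 + (17 + 70·x + 108·x^2 + 72·x^3)·Dx^4  (order 4).
h: a_k = 0, -3, -6, 43/2, -12, 105/8, -32, 31449/560, …
ICs: h(0) = 0, h′(0) = -3, h′′(0) = -12, h′′′(0) = 129.

f: a_k = 0, -9, 0, 27/2, 0, -243/40, 0, 729/560, …
g: a_k = 0, 6, -6, 8, -12, 96/5, -32, 384/7, …
Sum ⇒ L₀ = lclm(L_f,L_g) in ℚ(x)⟨Dx⟩.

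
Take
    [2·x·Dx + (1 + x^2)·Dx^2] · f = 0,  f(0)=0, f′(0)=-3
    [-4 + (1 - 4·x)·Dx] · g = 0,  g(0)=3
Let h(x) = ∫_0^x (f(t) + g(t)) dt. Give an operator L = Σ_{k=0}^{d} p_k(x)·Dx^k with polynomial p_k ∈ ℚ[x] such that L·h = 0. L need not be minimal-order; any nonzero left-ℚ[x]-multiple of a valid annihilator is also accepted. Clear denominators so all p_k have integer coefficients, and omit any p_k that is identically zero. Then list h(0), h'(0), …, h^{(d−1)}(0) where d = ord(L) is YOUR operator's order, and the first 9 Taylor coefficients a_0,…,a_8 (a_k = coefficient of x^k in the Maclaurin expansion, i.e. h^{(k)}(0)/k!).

L = (8 - 128·x - 24·x^2)·Dx^2 + (-49 + 8·x - 109·x^2 - 24·x^3)·Dx^3 + (4 - 15·x - 15·x^3 - 4·x^4)·Dx^4  (order 4).
h: a_k = 0, 3, 9/2, 16, 193/4, 768/5, 5119/10, 12288/7, 344067/56, …
ICs: h(0) = 0, h′(0) = 3, h′′(0) = 9, h′′′(0) = 96.

f: a_k = 0, -3, 0, 1, 0, -3/5, 0, 3/7, 0, …
g: a_k = 3, 12, 48, 192, 768, 3072, 12288, 49152, 196608, …
h₀=f+g: left-lcm gives L₀, ord ≤ 3.
h=∫h₀ ⇒ L = L₀·Dx.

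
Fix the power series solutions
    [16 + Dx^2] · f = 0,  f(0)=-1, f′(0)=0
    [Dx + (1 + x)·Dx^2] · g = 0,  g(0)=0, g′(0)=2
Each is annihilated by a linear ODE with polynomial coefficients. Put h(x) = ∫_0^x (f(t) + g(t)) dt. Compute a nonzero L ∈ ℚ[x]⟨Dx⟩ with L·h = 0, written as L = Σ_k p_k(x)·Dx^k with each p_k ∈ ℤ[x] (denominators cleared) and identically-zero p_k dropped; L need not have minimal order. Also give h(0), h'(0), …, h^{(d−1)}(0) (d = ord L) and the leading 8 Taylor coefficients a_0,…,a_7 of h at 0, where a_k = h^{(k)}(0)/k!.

L = (176 + 256·x + 128·x^2)·Dx^2 + (144 + 400·x + 384·x^2 + 128·x^3)·Dx^3 + (11 + 16·x + 8·x^2)·Dx^4 + (9 + 25·x + 24·x^2 + 8·x^3)·Dx^5  (order 5).
h: a_k = 0, -1, 1, 7/3, 1/6, -67/30, 1/15, 241/315, …
ICs: h(0) = 0, h′(0) = -1, h′′(0) = 2, h′′′(0) = 14, h′′′′(0) = 4.

f: a_k = -1, 0, 8, 0, -32/3, 0, 256/45, 0, …
g: a_k = 0, 2, -1, 2/3, -1/2, 2/5, -1/3, 2/7, …
Weyl lclm of L_f,L_g ⇒ L₀ (ord ≤ 4).
h=∫₀ˣh₀: take L = L₀·Dx.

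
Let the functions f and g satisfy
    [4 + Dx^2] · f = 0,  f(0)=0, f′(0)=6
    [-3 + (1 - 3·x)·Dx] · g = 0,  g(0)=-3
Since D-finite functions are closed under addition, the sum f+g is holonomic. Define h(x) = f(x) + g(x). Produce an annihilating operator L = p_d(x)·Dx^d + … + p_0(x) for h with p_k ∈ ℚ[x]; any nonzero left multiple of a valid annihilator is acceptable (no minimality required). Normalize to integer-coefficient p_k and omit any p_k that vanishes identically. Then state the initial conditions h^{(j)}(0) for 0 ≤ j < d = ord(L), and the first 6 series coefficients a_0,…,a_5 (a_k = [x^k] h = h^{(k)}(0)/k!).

L = (-348 + 144·x - 216·x^2) + (44 - 180·x + 216·x^2 - 216·x^3)·Dx + (-87 + 36·x - 54·x^2)·Dx^2 + (11 - 45·x + 54·x^2 - 54·x^3)·Dx^3  (order 3).
h: a_k = -3, -3, -27, -85, -243, -3641/5, …
ICs: h(0) = -3, h′(0) = -3, h′′(0) = -54.

f: a_k = 0, 6, 0, -4, 0, 4/5, …
g: a_k = -3, -9, -27, -81, -243, -729, …
L₀ := lclm(L_f,L_g); ord L₀ ≤ 2+1.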